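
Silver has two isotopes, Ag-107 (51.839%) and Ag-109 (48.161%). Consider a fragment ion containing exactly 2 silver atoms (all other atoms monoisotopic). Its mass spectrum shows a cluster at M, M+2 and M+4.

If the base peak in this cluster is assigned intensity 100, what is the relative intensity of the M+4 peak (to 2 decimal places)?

46.45

Binomial terms of (0.51839 + 0.48161)^2: M 0.2687, M+2 0.4993, M+4 0.2319 → M+2 is the base peak.
P(M+2) = C(2,1) × 0.51839^1 × 0.48161^1 = 2 × 0.51839 × 0.48161 = 0.499324 (base)
P(M+4) = C(2,2) × 0.51839^0 × 0.48161^2 = 1 × 1.0000 × 0.23194819 = 0.231948
Relative intensity = 0.231948 / 0.499324 × 100 = 46.45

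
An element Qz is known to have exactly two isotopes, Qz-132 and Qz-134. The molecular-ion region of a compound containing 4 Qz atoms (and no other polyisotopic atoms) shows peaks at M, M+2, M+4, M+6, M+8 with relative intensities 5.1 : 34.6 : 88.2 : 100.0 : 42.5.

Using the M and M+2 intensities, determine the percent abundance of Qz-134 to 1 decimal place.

Let p = fractional abundance of Qz-132. I(M+2)/I(M) = [C(4,1)·p^3·(1−p)] / p^4 = 4·(1−p)/p = 34.6/5.1 = 6.7843
(1−p)/p = 6.7843/4 = 1.6961  ⇒  p = 1/(1 + 1.6961) = 0.3709
Qz-132: 37.1%, Qz-134: 62.9%.

62.9%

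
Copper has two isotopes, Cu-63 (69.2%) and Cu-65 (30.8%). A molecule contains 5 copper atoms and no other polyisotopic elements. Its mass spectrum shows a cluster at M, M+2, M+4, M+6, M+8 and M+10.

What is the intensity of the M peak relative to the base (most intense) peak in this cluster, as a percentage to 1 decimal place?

44.9%

Term probabilities: M 0.1587, M+2 0.3531, M+4 0.3144, M+6 0.1399, M+8 0.0311, M+10 0.0028. Base peak = M+2.
P(M+2) = C(5,1) × 0.692^4 × 0.308^1 = 5 × 0.22931073 × 0.3080 = 0.353139 (base)
P(M) = C(5,0) × 0.692^5 × 0.308^0 = 1 × 0.15868303 × 1.0000 = 0.158683
Relative intensity = 0.158683 / 0.353139 × 100 = 44.9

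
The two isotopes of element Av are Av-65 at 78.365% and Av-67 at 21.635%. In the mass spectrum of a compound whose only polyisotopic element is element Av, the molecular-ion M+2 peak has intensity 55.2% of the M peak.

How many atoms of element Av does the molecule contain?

For n independent Av atoms, I(M+2)/I(M) = n · (abundance Av-67) / (abundance Av-65) = n · 0.21635/0.78365.
n = 0.552 × 0.78365/0.21635 = 2.00 ≈ 2

2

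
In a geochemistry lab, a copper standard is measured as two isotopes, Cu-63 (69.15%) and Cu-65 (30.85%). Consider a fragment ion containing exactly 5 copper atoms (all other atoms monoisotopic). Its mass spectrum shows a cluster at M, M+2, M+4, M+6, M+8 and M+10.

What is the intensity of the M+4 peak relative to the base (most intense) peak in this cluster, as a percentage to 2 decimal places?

(0.6915 + 0.3085)^5 gives M 0.1581, M+2 0.3527, M+4 0.3147, M+6 0.1404, M+8 0.0313, M+10 0.0028; the largest is M+2.
P(M+2) = C(5,1) × 0.6915^4 × 0.3085^1 = 5 × 0.2286487 × 0.3085 = 0.352691 (base)
P(M+4) = C(5,2) × 0.6915^3 × 0.3085^2 = 10 × 0.33065611 × 0.09517225 = 0.314693
Relative intensity = 0.314693 / 0.352691 × 100 = 89.23

89.23%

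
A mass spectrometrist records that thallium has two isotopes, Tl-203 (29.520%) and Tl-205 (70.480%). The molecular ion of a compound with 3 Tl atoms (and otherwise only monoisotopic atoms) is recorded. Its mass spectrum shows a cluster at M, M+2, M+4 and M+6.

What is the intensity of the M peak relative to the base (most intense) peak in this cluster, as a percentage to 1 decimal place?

(0.29520 + 0.70480)^3 gives M 0.0257, M+2 0.1843, M+4 0.4399, M+6 0.3501; the largest is M+4.
P(M+4) = C(3,2) × 0.29520^1 × 0.70480^2 = 3 × 0.2952 × 0.49674304 = 0.439916 (base)
P(M) = C(3,0) × 0.29520^3 × 0.70480^0 = 1 × 0.02572463 × 1.0000 = 0.025725
Relative intensity = 0.025725 / 0.439916 × 100 = 5.8

5.8%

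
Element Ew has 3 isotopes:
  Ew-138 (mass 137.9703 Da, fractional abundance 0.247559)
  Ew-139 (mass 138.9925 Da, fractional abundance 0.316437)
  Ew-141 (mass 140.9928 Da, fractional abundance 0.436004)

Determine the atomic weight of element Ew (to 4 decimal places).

139.6116 Da

Average mass = Σ (abundance × isotope mass) = 0.247559 × 137.9703 + 0.316437 × 138.9925 + 0.436004 × 140.9928
= 34.15579 + 43.98237 + 61.47342 = 139.61158 Da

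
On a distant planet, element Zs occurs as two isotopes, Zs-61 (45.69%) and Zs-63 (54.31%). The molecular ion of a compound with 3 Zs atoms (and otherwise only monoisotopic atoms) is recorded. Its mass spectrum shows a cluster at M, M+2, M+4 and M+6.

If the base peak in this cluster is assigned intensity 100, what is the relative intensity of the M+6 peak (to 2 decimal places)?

Binomial terms of (0.4569 + 0.5431)^3: M 0.0954, M+2 0.3401, M+4 0.4043, M+6 0.1602 → M+4 is the base peak.
P(M+4) = C(3,2) × 0.4569^1 × 0.5431^2 = 3 × 0.4569 × 0.29495761 = 0.404298 (base)
P(M+6) = C(3,3) × 0.4569^0 × 0.5431^3 = 1 × 1.0000 × 0.16019148 = 0.160191
Relative intensity = 0.160191 / 0.404298 × 100 = 39.62

39.62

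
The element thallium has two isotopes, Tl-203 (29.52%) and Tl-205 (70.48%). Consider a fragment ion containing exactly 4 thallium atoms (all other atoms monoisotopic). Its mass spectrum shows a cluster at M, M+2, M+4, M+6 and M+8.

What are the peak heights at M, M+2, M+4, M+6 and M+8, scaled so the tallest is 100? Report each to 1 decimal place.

1.8 : 17.5 : 62.8 : 100.0 : 59.7

Each Tl atom is independently Tl-203 (p = 0.2952) or Tl-205 (q = 0.7048); the cluster is the binomial expansion (p + q)^4.
P(M) = 0.2952^4 = 0.007594
P(M+2) = 4 × 0.2952^3 × 0.7048^1 = 0.072523
P(M+4) = 6 × 0.2952^2 × 0.7048^2 = 0.259726
P(M+6) = 4 × 0.2952^1 × 0.7048^3 = 0.413403
P(M+8) = 0.7048^4 = 0.246754
The M+6 peak is largest (0.413403); scaling to 100 gives 1.8 : 17.5 : 62.8 : 100.0 : 59.7.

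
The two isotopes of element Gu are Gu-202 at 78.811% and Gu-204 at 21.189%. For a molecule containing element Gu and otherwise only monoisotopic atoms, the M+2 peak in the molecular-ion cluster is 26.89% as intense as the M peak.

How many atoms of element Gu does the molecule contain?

1

For n independent Gu atoms, I(M+2)/I(M) = n · (abundance Gu-204) / (abundance Gu-202) = n · 0.21189/0.78811.
n = 0.2689 × 0.78811/0.21189 = 1.00 ≈ 1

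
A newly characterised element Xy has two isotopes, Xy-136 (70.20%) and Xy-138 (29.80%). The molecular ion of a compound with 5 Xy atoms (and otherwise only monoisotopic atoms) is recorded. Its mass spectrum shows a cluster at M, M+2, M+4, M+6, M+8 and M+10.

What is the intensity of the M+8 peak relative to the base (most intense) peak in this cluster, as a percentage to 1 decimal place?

Term probabilities: M 0.1705, M+2 0.3619, M+4 0.3072, M+6 0.1304, M+8 0.0277, M+10 0.0024. Base peak = M+2.
P(M+2) = C(5,1) × 0.7020^4 × 0.2980^1 = 5 × 0.24285578 × 0.2980 = 0.361855 (base)
P(M+8) = C(5,4) × 0.7020^1 × 0.2980^4 = 5 × 0.7020 × 0.00788615 = 0.027680
Relative intensity = 0.027680 / 0.361855 × 100 = 7.6

7.6%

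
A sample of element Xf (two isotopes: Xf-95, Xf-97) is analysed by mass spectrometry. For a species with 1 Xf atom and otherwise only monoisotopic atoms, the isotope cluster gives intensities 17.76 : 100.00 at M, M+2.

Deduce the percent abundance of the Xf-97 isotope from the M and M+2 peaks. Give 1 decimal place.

Write p for the Xf-95 fraction. I(M+2)/I(M) = [C(1,1)·p^0·(1−p)] / p^1 = 1·(1−p)/p = 100.00/17.76 = 5.6306
(1−p)/p = 5.6306/1 = 5.6306  ⇒  p = 1/(1 + 5.6306) = 0.1508
Xf-95: 15.1%, Xf-97: 84.9%.

84.9%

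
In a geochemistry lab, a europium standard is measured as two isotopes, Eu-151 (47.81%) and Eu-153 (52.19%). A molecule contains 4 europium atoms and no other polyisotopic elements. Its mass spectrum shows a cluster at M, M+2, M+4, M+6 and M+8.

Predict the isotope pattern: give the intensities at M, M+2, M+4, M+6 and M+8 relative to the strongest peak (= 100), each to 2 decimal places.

13.99 : 61.07 : 100.00 : 72.77 : 19.86

Each Eu atom is independently Eu-151 (p = 0.4781) or Eu-153 (q = 0.5219); the cluster is the binomial expansion (p + q)^4.
P(M) = 0.4781^4 = 0.052249
P(M+2) = 4 × 0.4781^3 × 0.5219^1 = 0.228141
P(M+4) = 6 × 0.4781^2 × 0.5219^2 = 0.373563
P(M+6) = 4 × 0.4781^1 × 0.5219^3 = 0.271857
P(M+8) = 0.5219^4 = 0.074191
The M+4 peak is largest (0.373563); scaling to 100 gives 13.99 : 61.07 : 100.00 : 72.77 : 19.86.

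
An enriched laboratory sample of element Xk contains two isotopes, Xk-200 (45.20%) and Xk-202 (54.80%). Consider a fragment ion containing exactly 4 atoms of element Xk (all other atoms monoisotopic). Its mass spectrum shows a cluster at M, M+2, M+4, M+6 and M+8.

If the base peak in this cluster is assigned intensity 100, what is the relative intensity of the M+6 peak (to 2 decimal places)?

80.83

Binomial terms of (0.4520 + 0.5480)^4: M 0.0417, M+2 0.2024, M+4 0.3681, M+6 0.2975, M+8 0.0902 → M+4 is the base peak.
P(M+4) = C(4,2) × 0.4520^2 × 0.5480^2 = 6 × 0.204304 × 0.300304 = 0.368120 (base)
P(M+6) = C(4,3) × 0.4520^1 × 0.5480^3 = 4 × 0.4520 × 0.16456659 = 0.297536
Relative intensity = 0.297536 / 0.368120 × 100 = 80.83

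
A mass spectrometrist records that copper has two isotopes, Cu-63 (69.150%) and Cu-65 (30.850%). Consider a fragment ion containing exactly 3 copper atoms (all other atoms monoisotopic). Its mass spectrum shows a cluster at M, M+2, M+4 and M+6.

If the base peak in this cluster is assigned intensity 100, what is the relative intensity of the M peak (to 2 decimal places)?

74.72

Term probabilities: M 0.3307, M+2 0.4425, M+4 0.1974, M+6 0.0294. Base peak = M+2.
P(M+2) = C(3,1) × 0.69150^2 × 0.30850^1 = 3 × 0.47817225 × 0.3085 = 0.442548 (base)
P(M) = C(3,0) × 0.69150^3 × 0.30850^0 = 1 × 0.33065611 × 1.0000 = 0.330656
Relative intensity = 0.330656 / 0.442548 × 100 = 74.72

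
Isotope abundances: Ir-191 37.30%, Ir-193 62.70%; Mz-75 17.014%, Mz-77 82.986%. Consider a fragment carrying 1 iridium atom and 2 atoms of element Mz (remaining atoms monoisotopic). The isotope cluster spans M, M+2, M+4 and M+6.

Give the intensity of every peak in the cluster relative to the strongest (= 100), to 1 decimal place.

Iridium pattern (n=1): 0.3730 : 0.6270
Element Mz pattern (n=2): 0.02894762 : 0.28238476 : 0.68866762
Convolve the two distributions (both contribute in 2-u steps):
  M: 0.3730×0.02894762 = 0.010797
  M+2: 0.3730×0.28238476 + 0.6270×0.02894762 = 0.123480
  M+4: 0.3730×0.68866762 + 0.6270×0.28238476 = 0.433928
  M+6: 0.6270×0.68866762 = 0.431795
Scale to base peak (0.433928) = 100: 2.5 : 28.5 : 100.0 : 99.5

2.5 : 28.5 : 100.0 : 99.5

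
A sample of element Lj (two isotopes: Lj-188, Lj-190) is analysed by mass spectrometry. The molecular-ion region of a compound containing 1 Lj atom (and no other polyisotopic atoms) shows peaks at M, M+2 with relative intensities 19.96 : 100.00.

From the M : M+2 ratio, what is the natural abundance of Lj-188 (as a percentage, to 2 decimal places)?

Let p = fractional abundance of Lj-188. I(M+2)/I(M) = [C(1,1)·p^0·(1−p)] / p^1 = 1·(1−p)/p = 100.00/19.96 = 5.0100
(1−p)/p = 5.0100/1 = 5.0100  ⇒  p = 1/(1 + 5.0100) = 0.1664
Lj-188: 16.64%, Lj-190: 83.36%.

16.64%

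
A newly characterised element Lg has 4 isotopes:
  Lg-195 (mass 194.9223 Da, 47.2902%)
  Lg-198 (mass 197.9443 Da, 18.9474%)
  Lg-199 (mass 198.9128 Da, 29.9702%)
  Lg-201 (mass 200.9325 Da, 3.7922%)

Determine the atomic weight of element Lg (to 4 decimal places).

196.9188 Da

Ar = Σ fᵢ·mᵢ = 0.472902 × 194.9223 + 0.189474 × 197.9443 + 0.299702 × 198.9128 + 0.037922 × 200.9325
= 92.17915 + 37.50530 + 59.61456 + 7.61976 = 196.91877 Da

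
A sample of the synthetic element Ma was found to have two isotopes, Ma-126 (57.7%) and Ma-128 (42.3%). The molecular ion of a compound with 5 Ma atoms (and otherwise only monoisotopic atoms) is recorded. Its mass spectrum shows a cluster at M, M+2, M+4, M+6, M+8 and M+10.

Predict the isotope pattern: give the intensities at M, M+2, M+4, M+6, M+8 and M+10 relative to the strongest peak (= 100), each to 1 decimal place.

18.6 : 68.2 : 100.0 : 73.3 : 26.9 : 3.9

Each Ma atom is independently Ma-126 (p = 0.577) or Ma-128 (q = 0.423); the cluster is the binomial expansion (p + q)^5.
P(M) = 0.577^5 = 0.063956
P(M+2) = 5 × 0.577^4 × 0.423^1 = 0.234430
P(M+4) = 10 × 0.577^3 × 0.423^2 = 0.343723
P(M+6) = 10 × 0.577^2 × 0.423^3 = 0.251984
P(M+8) = 5 × 0.577^1 × 0.423^4 = 0.092365
P(M+10) = 0.423^5 = 0.013543
The M+4 peak is largest (0.343723); scaling to 100 gives 18.6 : 68.2 : 100.0 : 73.3 : 26.9 : 3.9.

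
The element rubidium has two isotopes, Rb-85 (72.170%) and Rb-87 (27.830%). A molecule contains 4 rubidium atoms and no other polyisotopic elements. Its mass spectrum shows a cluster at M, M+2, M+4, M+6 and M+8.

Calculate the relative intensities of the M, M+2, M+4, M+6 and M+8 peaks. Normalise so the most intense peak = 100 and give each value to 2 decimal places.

The 4 Rb atoms are independent, so intensities follow the terms of (0.72170 + 0.27830)^4.
P(M) = 0.72170^4 = 0.271286
P(M+2) = 4 × 0.72170^3 × 0.27830^1 = 0.418450
P(M+4) = 6 × 0.72170^2 × 0.27830^2 = 0.242042
P(M+6) = 4 × 0.72170^1 × 0.27830^3 = 0.062224
P(M+8) = 0.27830^4 = 0.005999
The M+2 peak is largest (0.418450); scaling to 100 gives 64.83 : 100.00 : 57.84 : 14.87 : 1.43.

64.83 : 100.00 : 57.84 : 14.87 : 1.43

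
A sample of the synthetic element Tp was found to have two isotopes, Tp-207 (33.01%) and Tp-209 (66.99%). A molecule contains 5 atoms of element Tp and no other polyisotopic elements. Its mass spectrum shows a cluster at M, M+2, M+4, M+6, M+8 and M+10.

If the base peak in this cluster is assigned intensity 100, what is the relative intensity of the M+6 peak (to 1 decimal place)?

Binomial terms of (0.3301 + 0.6699)^5: M 0.0039, M+2 0.0398, M+4 0.1614, M+6 0.3276, M+8 0.3324, M+10 0.1349 → M+8 is the base peak.
P(M+8) = C(5,4) × 0.3301^1 × 0.6699^4 = 5 × 0.3301 × 0.20139093 = 0.332396 (base)
P(M+6) = C(5,3) × 0.3301^2 × 0.6699^3 = 10 × 0.10896601 × 0.30062835 = 0.327583
Relative intensity = 0.327583 / 0.332396 × 100 = 98.6

98.6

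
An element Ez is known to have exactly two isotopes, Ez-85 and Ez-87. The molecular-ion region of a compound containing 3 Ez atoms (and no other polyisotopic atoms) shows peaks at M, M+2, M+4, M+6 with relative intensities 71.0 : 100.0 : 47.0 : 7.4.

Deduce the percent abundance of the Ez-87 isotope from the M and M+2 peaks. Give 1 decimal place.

If p is the fraction of Ez that is Ez-85, then I(M+2)/I(M) = [C(3,1)·p^2·(1−p)] / p^3 = 3·(1−p)/p = 100.0/71.0 = 1.4085
(1−p)/p = 1.4085/3 = 0.4695  ⇒  p = 1/(1 + 0.4695) = 0.6805
Ez-85: 68.1%, Ez-87: 31.9%.

31.9%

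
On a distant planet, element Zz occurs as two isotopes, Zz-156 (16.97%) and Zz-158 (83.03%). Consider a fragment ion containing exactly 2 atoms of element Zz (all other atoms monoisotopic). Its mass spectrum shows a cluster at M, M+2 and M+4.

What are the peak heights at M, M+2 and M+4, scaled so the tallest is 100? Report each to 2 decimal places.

4.18 : 40.88 : 100.00

Each Zz atom is independently Zz-156 (p = 0.1697) or Zz-158 (q = 0.8303); the cluster is the binomial expansion (p + q)^2.
P(M) = 0.1697^2 = 0.028798
P(M+2) = 2 × 0.1697^1 × 0.8303^1 = 0.281804
P(M+4) = 0.8303^2 = 0.689398
The M+4 peak is largest (0.689398); scaling to 100 gives 4.18 : 40.88 : 100.00.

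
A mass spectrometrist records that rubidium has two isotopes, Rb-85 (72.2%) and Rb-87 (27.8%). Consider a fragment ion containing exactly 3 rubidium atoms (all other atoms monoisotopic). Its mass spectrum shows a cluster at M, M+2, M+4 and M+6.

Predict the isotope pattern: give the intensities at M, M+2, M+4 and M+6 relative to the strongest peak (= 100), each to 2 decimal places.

The 3 Rb atoms are independent, so intensities follow the terms of (0.722 + 0.278)^3.
P(M) = 0.722^3 = 0.376367
P(M+2) = 3 × 0.722^2 × 0.278^1 = 0.434751
P(M+4) = 3 × 0.722^1 × 0.278^2 = 0.167397
P(M+6) = 0.278^3 = 0.021485
The M+2 peak is largest (0.434751); scaling to 100 gives 86.57 : 100.00 : 38.50 : 4.94.

86.57 : 100.00 : 38.50 : 4.94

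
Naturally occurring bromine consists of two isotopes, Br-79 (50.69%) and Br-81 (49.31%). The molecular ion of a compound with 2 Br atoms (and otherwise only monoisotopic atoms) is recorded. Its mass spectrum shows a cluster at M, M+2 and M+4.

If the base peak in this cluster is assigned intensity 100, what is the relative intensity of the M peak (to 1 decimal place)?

Binomial terms of (0.5069 + 0.4931)^2: M 0.2569, M+2 0.4999, M+4 0.2431 → M+2 is the base peak.
P(M+2) = C(2,1) × 0.5069^1 × 0.4931^1 = 2 × 0.5069 × 0.4931 = 0.499905 (base)
P(M) = C(2,0) × 0.5069^2 × 0.4931^0 = 1 × 0.25694761 × 1.0000 = 0.256948
Relative intensity = 0.256948 / 0.499905 × 100 = 51.4

51.4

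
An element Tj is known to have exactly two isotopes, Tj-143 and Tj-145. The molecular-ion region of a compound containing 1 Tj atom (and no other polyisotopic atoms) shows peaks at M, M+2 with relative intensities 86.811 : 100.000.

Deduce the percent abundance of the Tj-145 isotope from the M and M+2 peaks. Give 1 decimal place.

Let p = fractional abundance of Tj-143. I(M+2)/I(M) = [C(1,1)·p^0·(1−p)] / p^1 = 1·(1−p)/p = 100.000/86.811 = 1.1519
(1−p)/p = 1.1519/1 = 1.1519  ⇒  p = 1/(1 + 1.1519) = 0.4647
Tj-143: 46.5%, Tj-145: 53.5%.

53.5%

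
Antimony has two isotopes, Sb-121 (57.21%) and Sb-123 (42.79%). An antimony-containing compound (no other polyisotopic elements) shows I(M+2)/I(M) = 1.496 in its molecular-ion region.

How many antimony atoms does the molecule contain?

2

With n Sb atoms, P(M+2)/P(M) = C(n,1)·p^(n−1)q / p^n = n·q/p = n · 0.4279/0.5721.
n = 1.496 × 0.5721/0.4279 = 2.00 ≈ 2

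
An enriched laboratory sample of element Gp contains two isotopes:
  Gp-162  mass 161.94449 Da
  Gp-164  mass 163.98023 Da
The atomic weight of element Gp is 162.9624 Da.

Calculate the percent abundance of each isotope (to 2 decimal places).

With x = fraction of Gp-162 (so Gp-164 is 1 − x):
161.94449·x + 163.98023·(1 − x) = 162.9624
(161.94449 − 163.98023)·x = 162.9624 − 163.98023
x = -1.01783 / -2.03574 = 0.49998 → 50.00% Gp-162, 50.00% Gp-164.

Gp-162: 50.00%, Gp-164: 50.00%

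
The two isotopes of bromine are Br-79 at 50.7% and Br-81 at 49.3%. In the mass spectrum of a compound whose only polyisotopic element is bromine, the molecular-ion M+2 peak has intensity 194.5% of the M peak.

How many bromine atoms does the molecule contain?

2

For n independent Br atoms, I(M+2)/I(M) = n · (abundance Br-81) / (abundance Br-79) = n · 0.493/0.507.
n = 1.945 × 0.507/0.493 = 2.00 ≈ 2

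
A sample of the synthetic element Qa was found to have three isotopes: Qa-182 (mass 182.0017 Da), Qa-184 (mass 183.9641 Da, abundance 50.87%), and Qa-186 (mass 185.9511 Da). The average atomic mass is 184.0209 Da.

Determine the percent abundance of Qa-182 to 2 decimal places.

23.28%

Let x and y be the fractions of Qa-182 and Qa-186. Then x + y = 1 − 0.5087 = 0.4913 and 182.0017x + 185.9511y = 184.0209 − 0.5087×183.9641 = 90.43836233.
Substituting: 182.0017x + 185.9511(0.4913 − x) = 90.43836233
(182.0017 − 185.9511)x = -0.9194131  ⇒  x = 0.23280, y = 0.25850
Qa-182: 23.28%, Qa-186: 25.85%.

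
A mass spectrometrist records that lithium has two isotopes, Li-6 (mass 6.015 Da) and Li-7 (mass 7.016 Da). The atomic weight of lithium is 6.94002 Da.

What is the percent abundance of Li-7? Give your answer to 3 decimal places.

92.410%

Writing the weighted mean with unknown fraction x of Li-6:
6.015·x + 7.016·(1 − x) = 6.94002
(6.015 − 7.016)·x = 6.94002 − 7.016
x = -0.07598 / -1.001 = 0.07590 → 7.590% Li-6, 92.410% Li-7.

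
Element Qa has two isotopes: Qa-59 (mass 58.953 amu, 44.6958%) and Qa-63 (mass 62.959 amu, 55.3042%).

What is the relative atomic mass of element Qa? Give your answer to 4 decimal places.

Average mass = Σ (abundance × isotope mass) = 0.446958 × 58.953 + 0.553042 × 62.959
= 26.34951 + 34.81897 = 61.16848 amu

61.1685 amu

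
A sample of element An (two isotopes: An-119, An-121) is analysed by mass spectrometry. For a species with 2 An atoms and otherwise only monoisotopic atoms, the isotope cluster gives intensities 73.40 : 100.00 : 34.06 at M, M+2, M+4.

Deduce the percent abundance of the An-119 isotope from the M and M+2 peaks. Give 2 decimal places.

If p is the fraction of An that is An-119, then I(M+2)/I(M) = [C(2,1)·p^1·(1−p)] / p^2 = 2·(1−p)/p = 100.00/73.40 = 1.3624
(1−p)/p = 1.3624/2 = 0.6812  ⇒  p = 1/(1 + 0.6812) = 0.5948
An-119: 59.48%, An-121: 40.52%.

59.48%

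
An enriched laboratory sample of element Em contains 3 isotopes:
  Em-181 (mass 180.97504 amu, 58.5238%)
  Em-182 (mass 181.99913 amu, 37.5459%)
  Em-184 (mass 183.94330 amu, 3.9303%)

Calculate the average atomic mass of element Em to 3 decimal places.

181.476 amu

Weight each isotope mass by its fractional abundance: 0.585238 × 180.97504 + 0.375459 × 181.99913 + 0.039303 × 183.94330
= 105.913470 + 68.333211 + 7.229524 = 181.476205 amu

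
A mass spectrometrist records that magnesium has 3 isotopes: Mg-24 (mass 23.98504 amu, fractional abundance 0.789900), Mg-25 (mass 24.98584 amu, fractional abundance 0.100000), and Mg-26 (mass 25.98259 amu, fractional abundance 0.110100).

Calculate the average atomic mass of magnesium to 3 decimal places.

24.305 amu

The abundance-weighted mean is 0.789900 × 23.98504 + 0.100000 × 24.98584 + 0.110100 × 25.98259
= 18.945783 + 2.498584 + 2.860683 = 24.305050 amu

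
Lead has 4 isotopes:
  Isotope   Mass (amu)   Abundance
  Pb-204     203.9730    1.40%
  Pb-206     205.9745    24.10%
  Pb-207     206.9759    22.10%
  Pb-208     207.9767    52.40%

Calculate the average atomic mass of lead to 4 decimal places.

207.2169 amu

Weight each isotope mass by its fractional abundance: 0.0140 × 203.9730 + 0.2410 × 205.9745 + 0.2210 × 206.9759 + 0.5240 × 207.9767
= 2.85562 + 49.63985 + 45.74167 + 108.97979 = 207.21693 amu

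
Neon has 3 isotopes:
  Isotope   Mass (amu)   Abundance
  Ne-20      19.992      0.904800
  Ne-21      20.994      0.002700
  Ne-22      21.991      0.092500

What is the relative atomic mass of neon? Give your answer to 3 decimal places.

20.180 amu

Ar = Σ fᵢ·mᵢ = 0.904800 × 19.992 + 0.002700 × 20.994 + 0.092500 × 21.991
= 18.0888 + 0.0567 + 2.0342 = 20.1797 amu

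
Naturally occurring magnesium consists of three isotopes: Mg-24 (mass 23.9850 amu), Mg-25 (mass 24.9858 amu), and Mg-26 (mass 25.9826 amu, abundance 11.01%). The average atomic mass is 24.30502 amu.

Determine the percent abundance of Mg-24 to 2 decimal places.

Let x and y be the fractions of Mg-24 and Mg-25. Then x + y = 1 − 0.1101 = 0.8899 and 23.9850x + 24.9858y = 24.30502 − 0.1101×25.9826 = 21.44433574.
Substituting: 23.9850x + 24.9858(0.8899 − x) = 21.44433574
(23.9850 − 24.9858)x = -0.79052768  ⇒  x = 0.78990, y = 0.10000
Mg-24: 78.99%, Mg-25: 10.00%.

78.99%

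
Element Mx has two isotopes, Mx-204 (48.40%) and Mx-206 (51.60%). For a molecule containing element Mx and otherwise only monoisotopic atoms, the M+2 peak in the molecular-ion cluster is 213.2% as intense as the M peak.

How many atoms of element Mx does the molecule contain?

2

The M+2/M ratio from n Mx atoms is n · q/p = n · 0.5160/0.4840.
n = 2.132 × 0.4840/0.5160 = 2.00 ≈ 2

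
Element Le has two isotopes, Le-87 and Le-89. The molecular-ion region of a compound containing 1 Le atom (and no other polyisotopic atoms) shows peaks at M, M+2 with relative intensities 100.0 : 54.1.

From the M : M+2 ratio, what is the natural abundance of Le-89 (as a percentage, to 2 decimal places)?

35.11%

Write p for the Le-87 fraction. I(M+2)/I(M) = [C(1,1)·p^0·(1−p)] / p^1 = 1·(1−p)/p = 54.1/100.0 = 0.5410
(1−p)/p = 0.5410/1 = 0.5410  ⇒  p = 1/(1 + 0.5410) = 0.6489
Le-87: 64.89%, Le-89: 35.11%.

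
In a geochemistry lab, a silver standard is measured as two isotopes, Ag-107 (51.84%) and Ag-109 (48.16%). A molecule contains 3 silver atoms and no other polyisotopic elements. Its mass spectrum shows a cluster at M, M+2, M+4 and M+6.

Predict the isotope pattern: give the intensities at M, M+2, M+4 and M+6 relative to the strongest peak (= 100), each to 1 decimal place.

Expanding (0.5184 + 0.4816)^3:
P(M) = 0.5184^3 = 0.139314
P(M+2) = 3 × 0.5184^2 × 0.4816^1 = 0.388273
P(M+4) = 3 × 0.5184^1 × 0.4816^2 = 0.360711
P(M+6) = 0.4816^3 = 0.111702
The M+2 peak is largest (0.388273); scaling to 100 gives 35.9 : 100.0 : 92.9 : 28.8.

35.9 : 100.0 : 92.9 : 28.8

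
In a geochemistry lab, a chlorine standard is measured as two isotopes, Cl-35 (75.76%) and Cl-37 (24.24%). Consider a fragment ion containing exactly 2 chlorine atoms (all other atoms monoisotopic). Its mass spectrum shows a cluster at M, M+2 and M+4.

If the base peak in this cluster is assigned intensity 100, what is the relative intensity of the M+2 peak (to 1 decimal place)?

64.0

(0.7576 + 0.2424)^2 gives M 0.5740, M+2 0.3673, M+4 0.0588; the largest is M.
P(M) = C(2,0) × 0.7576^2 × 0.2424^0 = 1 × 0.57395776 × 1.0000 = 0.573958 (base)
P(M+2) = C(2,1) × 0.7576^1 × 0.2424^1 = 2 × 0.7576 × 0.2424 = 0.367284
Relative intensity = 0.367284 / 0.573958 × 100 = 64.0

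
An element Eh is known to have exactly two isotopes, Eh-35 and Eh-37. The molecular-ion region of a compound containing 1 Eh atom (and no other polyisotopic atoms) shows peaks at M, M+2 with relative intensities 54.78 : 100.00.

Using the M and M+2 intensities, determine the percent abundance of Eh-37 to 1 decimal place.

If p is the fraction of Eh that is Eh-35, then I(M+2)/I(M) = [C(1,1)·p^0·(1−p)] / p^1 = 1·(1−p)/p = 100.00/54.78 = 1.8255
(1−p)/p = 1.8255/1 = 1.8255  ⇒  p = 1/(1 + 1.8255) = 0.3539
Eh-35: 35.4%, Eh-37: 64.6%.

64.6%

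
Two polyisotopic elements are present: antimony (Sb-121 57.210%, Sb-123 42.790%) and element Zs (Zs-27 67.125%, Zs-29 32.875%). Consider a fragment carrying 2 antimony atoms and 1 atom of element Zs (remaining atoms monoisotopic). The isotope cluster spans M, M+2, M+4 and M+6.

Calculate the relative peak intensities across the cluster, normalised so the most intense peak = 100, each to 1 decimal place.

50.4 : 100.0 : 65.1 : 13.8

Antimony pattern (n=2): 0.32729841 : 0.48960318 : 0.18309841
Element Zs pattern (n=1): 0.67125 : 0.32875
Convolve the two distributions (both contribute in 2-u steps):
  M: 0.32729841×0.67125 = 0.219699
  M+2: 0.32729841×0.32875 + 0.48960318×0.67125 = 0.436245
  M+4: 0.48960318×0.32875 + 0.18309841×0.67125 = 0.283862
  M+6: 0.18309841×0.32875 = 0.060194
Scale to base peak (0.436245) = 100: 50.4 : 100.0 : 65.1 : 13.8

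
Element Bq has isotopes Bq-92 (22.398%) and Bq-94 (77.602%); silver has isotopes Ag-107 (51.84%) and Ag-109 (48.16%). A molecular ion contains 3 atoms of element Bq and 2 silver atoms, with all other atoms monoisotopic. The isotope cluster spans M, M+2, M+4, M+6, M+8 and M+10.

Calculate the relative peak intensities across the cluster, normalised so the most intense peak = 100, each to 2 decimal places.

Element Bq pattern (n=3): 0.01123641 : 0.11679188 : 0.404647 : 0.46732471
Silver pattern (n=2): 0.26873856 : 0.49932288 : 0.23193856
Convolve the two distributions (both contribute in 2-u steps):
  M: 0.01123641×0.26873856 = 0.003020
  M+2: 0.01123641×0.49932288 + 0.11679188×0.26873856 = 0.036997
  M+4: 0.01123641×0.23193856 + 0.11679188×0.49932288 + 0.404647×0.26873856 = 0.169667
  M+6: 0.11679188×0.23193856 + 0.404647×0.49932288 + 0.46732471×0.26873856 = 0.354726
  M+8: 0.404647×0.23193856 + 0.46732471×0.49932288 = 0.327199
  M+10: 0.46732471×0.23193856 = 0.108391
Scale to base peak (0.354726) = 100: 0.85 : 10.43 : 47.83 : 100.00 : 92.24 : 30.56

0.85 : 10.43 : 47.83 : 100.00 : 92.24 : 30.56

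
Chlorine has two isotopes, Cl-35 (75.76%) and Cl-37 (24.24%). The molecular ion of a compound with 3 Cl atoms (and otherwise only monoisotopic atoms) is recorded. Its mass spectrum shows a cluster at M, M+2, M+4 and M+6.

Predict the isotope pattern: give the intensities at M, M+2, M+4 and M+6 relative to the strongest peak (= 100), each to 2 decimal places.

100.00 : 95.99 : 30.71 : 3.28

The 3 Cl atoms are independent, so intensities follow the terms of (0.7576 + 0.2424)^3.
P(M) = 0.7576^3 = 0.434830
P(M+2) = 3 × 0.7576^2 × 0.2424^1 = 0.417382
P(M+4) = 3 × 0.7576^1 × 0.2424^2 = 0.133545
P(M+6) = 0.2424^3 = 0.014243
The M peak is largest (0.434830); scaling to 100 gives 100.00 : 95.99 : 30.71 : 3.28.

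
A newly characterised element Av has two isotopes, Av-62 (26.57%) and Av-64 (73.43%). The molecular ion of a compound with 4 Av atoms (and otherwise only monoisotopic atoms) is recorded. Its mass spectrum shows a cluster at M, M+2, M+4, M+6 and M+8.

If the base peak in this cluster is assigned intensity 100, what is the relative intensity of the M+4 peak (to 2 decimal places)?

54.28

(0.2657 + 0.7343)^4 gives M 0.0050, M+2 0.0551, M+4 0.2284, M+6 0.4208, M+8 0.2907; the largest is M+6.
P(M+6) = C(4,3) × 0.2657^1 × 0.7343^3 = 4 × 0.2657 × 0.39593198 = 0.420797 (base)
P(M+4) = C(4,2) × 0.2657^2 × 0.7343^2 = 6 × 0.07059649 × 0.53919649 = 0.228392
Relative intensity = 0.228392 / 0.420797 × 100 = 54.28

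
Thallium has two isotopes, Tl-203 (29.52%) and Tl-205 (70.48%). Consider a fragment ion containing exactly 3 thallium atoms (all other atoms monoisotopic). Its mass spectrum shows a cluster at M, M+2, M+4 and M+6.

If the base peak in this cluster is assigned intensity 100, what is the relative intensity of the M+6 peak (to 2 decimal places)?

79.58

Term probabilities: M 0.0257, M+2 0.1843, M+4 0.4399, M+6 0.3501. Base peak = M+4.
P(M+4) = C(3,2) × 0.2952^1 × 0.7048^2 = 3 × 0.2952 × 0.49674304 = 0.439916 (base)
P(M+6) = C(3,3) × 0.2952^0 × 0.7048^3 = 1 × 1.0000 × 0.35010449 = 0.350104
Relative intensity = 0.350104 / 0.439916 × 100 = 79.58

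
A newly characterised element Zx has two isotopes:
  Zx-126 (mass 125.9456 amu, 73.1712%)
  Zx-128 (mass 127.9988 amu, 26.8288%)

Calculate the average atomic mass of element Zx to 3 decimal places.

126.496 amu

Weight each isotope mass by its fractional abundance: 0.731712 × 125.9456 + 0.268288 × 127.9988
= 92.15591 + 34.34054 = 126.49645 amu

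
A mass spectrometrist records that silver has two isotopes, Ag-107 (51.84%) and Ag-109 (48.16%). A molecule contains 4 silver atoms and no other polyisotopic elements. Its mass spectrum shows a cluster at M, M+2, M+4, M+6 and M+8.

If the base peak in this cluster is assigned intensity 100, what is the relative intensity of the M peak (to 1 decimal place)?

Term probabilities: M 0.0722, M+2 0.2684, M+4 0.3740, M+6 0.2316, M+8 0.0538. Base peak = M+4.
P(M+4) = C(4,2) × 0.5184^2 × 0.4816^2 = 6 × 0.26873856 × 0.23193856 = 0.373985 (base)
P(M) = C(4,0) × 0.5184^4 × 0.4816^0 = 1 × 0.07222041 × 1.0000 = 0.072220
Relative intensity = 0.072220 / 0.373985 × 100 = 19.3

19.3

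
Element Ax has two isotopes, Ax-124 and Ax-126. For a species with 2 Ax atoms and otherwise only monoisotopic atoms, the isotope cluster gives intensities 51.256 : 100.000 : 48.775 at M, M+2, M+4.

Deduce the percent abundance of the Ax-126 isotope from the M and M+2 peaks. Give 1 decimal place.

49.4%

Let p = fractional abundance of Ax-124. I(M+2)/I(M) = [C(2,1)·p^1·(1−p)] / p^2 = 2·(1−p)/p = 100.000/51.256 = 1.9510
(1−p)/p = 1.9510/2 = 0.9755  ⇒  p = 1/(1 + 0.9755) = 0.5062
Ax-124: 50.6%, Ax-126: 49.4%.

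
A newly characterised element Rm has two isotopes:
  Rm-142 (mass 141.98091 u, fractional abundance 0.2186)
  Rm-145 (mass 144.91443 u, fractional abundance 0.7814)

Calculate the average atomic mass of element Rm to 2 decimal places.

Average mass = Σ (abundance × isotope mass) = 0.2186 × 141.98091 + 0.7814 × 144.91443
= 31.037027 + 113.236136 = 144.273163 u

144.27 u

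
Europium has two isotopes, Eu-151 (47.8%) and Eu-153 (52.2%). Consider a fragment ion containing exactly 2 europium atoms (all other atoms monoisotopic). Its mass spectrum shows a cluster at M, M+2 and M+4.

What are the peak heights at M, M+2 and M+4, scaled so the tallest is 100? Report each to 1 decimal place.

The 2 Eu atoms are independent, so intensities follow the terms of (0.478 + 0.522)^2.
P(M) = 0.478^2 = 0.228484
P(M+2) = 2 × 0.478^1 × 0.522^1 = 0.499032
P(M+4) = 0.522^2 = 0.272484
The M+2 peak is largest (0.499032); scaling to 100 gives 45.8 : 100.0 : 54.6.

45.8 : 100.0 : 54.6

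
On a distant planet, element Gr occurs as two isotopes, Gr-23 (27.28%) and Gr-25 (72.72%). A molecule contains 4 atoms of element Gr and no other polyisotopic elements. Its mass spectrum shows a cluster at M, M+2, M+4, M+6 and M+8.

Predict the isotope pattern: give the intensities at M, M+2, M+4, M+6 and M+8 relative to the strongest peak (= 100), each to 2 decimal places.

Expanding (0.2728 + 0.7272)^4:
P(M) = 0.2728^4 = 0.005538
P(M+2) = 4 × 0.2728^3 × 0.7272^1 = 0.059054
P(M+4) = 6 × 0.2728^2 × 0.7272^2 = 0.236128
P(M+6) = 4 × 0.2728^1 × 0.7272^3 = 0.419629
P(M+8) = 0.7272^4 = 0.279650
The M+6 peak is largest (0.419629); scaling to 100 gives 1.32 : 14.07 : 56.27 : 100.00 : 66.64.

1.32 : 14.07 : 56.27 : 100.00 : 66.64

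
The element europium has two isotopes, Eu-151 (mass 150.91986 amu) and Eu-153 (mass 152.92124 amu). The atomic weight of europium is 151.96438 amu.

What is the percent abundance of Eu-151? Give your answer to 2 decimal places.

47.81%

With x = fraction of Eu-151 (so Eu-153 is 1 − x):
150.91986·x + 152.92124·(1 − x) = 151.96438
(150.91986 − 152.92124)·x = 151.96438 − 152.92124
x = -0.95686 / -2.00138 = 0.47810 → 47.81% Eu-151, 52.19% Eu-153.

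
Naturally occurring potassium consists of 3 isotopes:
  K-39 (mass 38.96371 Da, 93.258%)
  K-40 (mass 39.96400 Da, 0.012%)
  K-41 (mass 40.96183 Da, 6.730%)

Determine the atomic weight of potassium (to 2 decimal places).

39.10 Da

Ar = Σ fᵢ·mᵢ = 0.93258 × 38.96371 + 0.00012 × 39.96400 + 0.06730 × 40.96183
= 36.336777 + 0.004796 + 2.756731 = 39.098304 Da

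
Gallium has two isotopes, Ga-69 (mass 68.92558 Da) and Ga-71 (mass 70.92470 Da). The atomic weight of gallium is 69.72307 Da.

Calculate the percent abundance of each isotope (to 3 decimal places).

Ga-69: 60.108%, Ga-71: 39.892%

Writing the weighted mean with unknown fraction x of Ga-69:
68.92558·x + 70.92470·(1 − x) = 69.72307
(68.92558 − 70.92470)·x = 69.72307 − 70.92470
x = -1.20163 / -1.99912 = 0.60108 → 60.108% Ga-69, 39.892% Ga-71.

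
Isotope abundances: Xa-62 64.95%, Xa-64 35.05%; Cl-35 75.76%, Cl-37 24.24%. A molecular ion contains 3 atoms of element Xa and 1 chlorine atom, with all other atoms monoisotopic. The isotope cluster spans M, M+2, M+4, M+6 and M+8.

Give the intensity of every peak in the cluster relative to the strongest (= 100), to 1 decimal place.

Element Xa pattern (n=3): 0.27399174 : 0.44357554 : 0.23937371 : 0.04305901
Chlorine pattern (n=1): 0.7576 : 0.2424
Convolve the two distributions (both contribute in 2-u steps):
  M: 0.27399174×0.7576 = 0.207576
  M+2: 0.27399174×0.2424 + 0.44357554×0.7576 = 0.402468
  M+4: 0.44357554×0.2424 + 0.23937371×0.7576 = 0.288872
  M+6: 0.23937371×0.2424 + 0.04305901×0.7576 = 0.090646
  M+8: 0.04305901×0.2424 = 0.010438
Scale to base peak (0.402468) = 100: 51.6 : 100.0 : 71.8 : 22.5 : 2.6

51.6 : 100.0 : 71.8 : 22.5 : 2.6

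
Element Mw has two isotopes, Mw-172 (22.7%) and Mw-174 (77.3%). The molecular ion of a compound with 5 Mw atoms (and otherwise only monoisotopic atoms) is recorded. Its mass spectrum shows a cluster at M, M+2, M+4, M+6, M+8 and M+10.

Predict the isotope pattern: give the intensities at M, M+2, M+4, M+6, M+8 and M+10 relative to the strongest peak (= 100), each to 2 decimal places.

0.15 : 2.53 : 17.25 : 58.73 : 100.00 : 68.11

Expanding (0.227 + 0.773)^5:
P(M) = 0.227^5 = 0.000603
P(M+2) = 5 × 0.227^4 × 0.773^1 = 0.010262
P(M+4) = 10 × 0.227^3 × 0.773^2 = 0.069893
P(M+6) = 10 × 0.227^2 × 0.773^3 = 0.238007
P(M+8) = 5 × 0.227^1 × 0.773^4 = 0.405241
P(M+10) = 0.773^5 = 0.275993
The M+8 peak is largest (0.405241); scaling to 100 gives 0.15 : 2.53 : 17.25 : 58.73 : 100.00 : 68.11.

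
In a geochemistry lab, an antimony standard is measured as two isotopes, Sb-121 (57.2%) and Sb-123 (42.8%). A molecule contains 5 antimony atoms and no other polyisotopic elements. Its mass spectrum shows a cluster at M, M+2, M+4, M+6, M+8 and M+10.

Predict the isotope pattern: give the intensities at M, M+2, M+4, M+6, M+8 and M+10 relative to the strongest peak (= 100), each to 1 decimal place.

Expanding (0.572 + 0.428)^5:
P(M) = 0.572^5 = 0.061232
P(M+2) = 5 × 0.572^4 × 0.428^1 = 0.229086
P(M+4) = 10 × 0.572^3 × 0.428^2 = 0.342827
P(M+6) = 10 × 0.572^2 × 0.428^3 = 0.256521
P(M+8) = 5 × 0.572^1 × 0.428^4 = 0.095971
P(M+10) = 0.428^5 = 0.014362
The M+4 peak is largest (0.342827); scaling to 100 gives 17.9 : 66.8 : 100.0 : 74.8 : 28.0 : 4.2.

17.9 : 66.8 : 100.0 : 74.8 : 28.0 : 4.2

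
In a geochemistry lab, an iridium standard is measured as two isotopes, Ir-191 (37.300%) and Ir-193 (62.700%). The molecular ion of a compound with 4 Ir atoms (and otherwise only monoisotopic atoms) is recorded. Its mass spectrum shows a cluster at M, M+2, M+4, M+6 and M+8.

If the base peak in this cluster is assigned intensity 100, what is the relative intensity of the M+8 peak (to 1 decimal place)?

42.0

(0.37300 + 0.62700)^4 gives M 0.0194, M+2 0.1302, M+4 0.3282, M+6 0.3678, M+8 0.1546; the largest is M+6.
P(M+6) = C(4,3) × 0.37300^1 × 0.62700^3 = 4 × 0.3730 × 0.24649188 = 0.367766 (base)
P(M+8) = C(4,4) × 0.37300^0 × 0.62700^4 = 1 × 1.0000 × 0.15455041 = 0.154550
Relative intensity = 0.154550 / 0.367766 × 100 = 42.0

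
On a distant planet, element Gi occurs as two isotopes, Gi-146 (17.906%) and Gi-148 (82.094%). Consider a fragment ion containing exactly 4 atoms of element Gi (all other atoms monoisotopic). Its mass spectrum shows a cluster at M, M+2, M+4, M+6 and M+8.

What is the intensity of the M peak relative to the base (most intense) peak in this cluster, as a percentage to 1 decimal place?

0.2%

Binomial terms of (0.17906 + 0.82094)^4: M 0.0010, M+2 0.0189, M+4 0.1296, M+6 0.3963, M+8 0.4542 → M+8 is the base peak.
P(M+8) = C(4,4) × 0.17906^0 × 0.82094^4 = 1 × 1.0000 × 0.45419847 = 0.454198 (base)
P(M) = C(4,0) × 0.17906^4 × 0.82094^0 = 1 × 0.001028 × 1.0000 = 0.001028
Relative intensity = 0.001028 / 0.454198 × 100 = 0.2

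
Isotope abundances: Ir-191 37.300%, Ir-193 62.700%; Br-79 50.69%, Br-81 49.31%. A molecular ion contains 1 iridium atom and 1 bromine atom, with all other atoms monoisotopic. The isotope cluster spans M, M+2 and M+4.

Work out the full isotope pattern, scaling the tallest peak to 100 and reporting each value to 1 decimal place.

37.7 : 100.0 : 61.6

Iridium pattern (n=1): 0.3730 : 0.6270
Bromine pattern (n=1): 0.5069 : 0.4931
Convolve the two distributions (both contribute in 2-u steps):
  M: 0.3730×0.5069 = 0.189074
  M+2: 0.3730×0.4931 + 0.6270×0.5069 = 0.501753
  M+4: 0.6270×0.4931 = 0.309174
Scale to base peak (0.501753) = 100: 37.7 : 100.0 : 61.6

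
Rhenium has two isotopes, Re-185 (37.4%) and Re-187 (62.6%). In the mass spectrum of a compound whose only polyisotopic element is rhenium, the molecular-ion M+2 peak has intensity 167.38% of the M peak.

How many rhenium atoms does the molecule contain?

1

The M+2/M ratio from n Re atoms is n · q/p = n · 0.626/0.374.
n = 1.6738 × 0.374/0.626 = 1.00 ≈ 1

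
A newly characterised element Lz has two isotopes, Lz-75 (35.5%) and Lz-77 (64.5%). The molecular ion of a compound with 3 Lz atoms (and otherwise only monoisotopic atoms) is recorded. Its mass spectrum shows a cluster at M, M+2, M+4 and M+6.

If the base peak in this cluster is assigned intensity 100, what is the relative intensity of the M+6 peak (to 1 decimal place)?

(0.355 + 0.645)^3 gives M 0.0447, M+2 0.2439, M+4 0.4431, M+6 0.2683; the largest is M+4.
P(M+4) = C(3,2) × 0.355^1 × 0.645^2 = 3 × 0.3550 × 0.416025 = 0.443067 (base)
P(M+6) = C(3,3) × 0.355^0 × 0.645^3 = 1 × 1.0000 × 0.26833613 = 0.268336
Relative intensity = 0.268336 / 0.443067 × 100 = 60.6

60.6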